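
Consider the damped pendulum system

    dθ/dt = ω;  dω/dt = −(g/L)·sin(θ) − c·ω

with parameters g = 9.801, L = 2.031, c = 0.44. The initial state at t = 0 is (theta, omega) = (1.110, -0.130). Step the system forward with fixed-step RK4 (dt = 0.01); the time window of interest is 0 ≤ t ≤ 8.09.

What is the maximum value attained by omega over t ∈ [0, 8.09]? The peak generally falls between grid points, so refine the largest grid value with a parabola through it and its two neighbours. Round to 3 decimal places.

t=0.000: state=(1.110, -0.130)
step 1 (dt=0.01): k1=(-0.130, -4.265), k2=(-0.151, -4.254), k3=(-0.151, -4.254), k4=(-0.173, -4.243); state += dt/6·(k1+2k2+2k3+k4)
t=0.010: state=(1.108, -0.173)
t=0.020: state=(1.107, -0.215)
t=0.030: state=(1.104, -0.257)
continuing one RK4 step at a time; state shown every 50 steps (Δt=0.5):
t=0.500: state=(0.581, -1.787)
t=1.000: state=(-0.360, -1.611)
t=1.500: state=(-0.782, 0.004)
t=2.000: state=(-0.414, 1.298)
t=2.500: state=(0.267, 1.157)
t=3.000: state=(0.560, -0.050)
t=3.500: state=(0.268, -0.973)
t=4.000: state=(-0.222, -0.794)
t=4.500: state=(-0.401, 0.111)
t=5.000: state=(-0.161, 0.734)
t=5.500: state=(0.188, 0.526)
t=6.000: state=(0.285, -0.149)
t=6.500: state=(0.087, -0.548)
t=7.000: state=(-0.157, -0.336)
t=7.500: state=(-0.200, 0.161)
t=8.000: state=(-0.040, 0.404)
t=8.090: state=(-0.004, 0.397)
largest grid value and its neighbours: omega(2.190)=1.43846, omega(2.200)=1.43899, omega(2.210)=1.43883
parabola through these three points peaks at t≈2.203 with omega≈1.43901

max omega = 1.439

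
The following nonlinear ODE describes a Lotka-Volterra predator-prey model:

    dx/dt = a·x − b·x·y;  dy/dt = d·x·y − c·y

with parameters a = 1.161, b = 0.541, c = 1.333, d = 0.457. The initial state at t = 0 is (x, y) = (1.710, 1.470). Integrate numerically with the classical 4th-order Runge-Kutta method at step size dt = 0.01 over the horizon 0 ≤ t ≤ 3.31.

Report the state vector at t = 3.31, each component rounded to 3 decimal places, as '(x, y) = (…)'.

t=0.000: state=(1.710, 1.470)
step 1 (dt=0.01): k1=(0.625, -0.811), k2=(0.630, -0.806), k3=(0.630, -0.806), k4=(0.635, -0.802); state += dt/6·(k1+2k2+2k3+k4)
t=0.010: state=(1.716, 1.462)
t=0.020: state=(1.723, 1.454)
t=0.030: state=(1.729, 1.446)
continuing one RK4 step at a time; state shown every 20 steps (Δt=0.2):
t=0.200: state=(1.855, 1.325)
t=0.400: state=(2.040, 1.212)
t=0.600: state=(2.268, 1.130)
t=0.800: state=(2.539, 1.078)
t=1.000: state=(2.854, 1.056)
t=1.200: state=(3.211, 1.067)
t=1.400: state=(3.600, 1.116)
t=1.600: state=(4.006, 1.210)
t=1.800: state=(4.400, 1.361)
t=2.000: state=(4.736, 1.584)
t=2.200: state=(4.954, 1.891)
t=2.400: state=(4.989, 2.285)
t=2.600: state=(4.796, 2.742)
t=2.800: state=(4.385, 3.200)
t=3.000: state=(3.830, 3.571)
t=3.200: state=(3.241, 3.778)
t=3.310: state=(2.937, 3.810)

(x, y) = (2.937, 3.810)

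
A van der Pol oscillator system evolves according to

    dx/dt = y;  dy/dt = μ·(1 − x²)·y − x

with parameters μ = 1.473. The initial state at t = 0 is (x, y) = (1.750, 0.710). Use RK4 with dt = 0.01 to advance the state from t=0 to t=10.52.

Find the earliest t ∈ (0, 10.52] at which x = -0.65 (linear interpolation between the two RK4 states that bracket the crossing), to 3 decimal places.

t = 2.650

t=0.000: state=(1.750, 0.710)
step 1 (dt=0.01): k1=(0.710, -3.907), k2=(0.690, -3.864), k3=(0.691, -3.864), k4=(0.671, -3.820); state += dt/6·(k1+2k2+2k3+k4)
t=0.010: state=(1.757, 0.671)
t=0.020: state=(1.763, 0.634)
t=0.030: state=(1.770, 0.597)
continuing one RK4 step at a time; state shown every 50 steps (Δt=0.5):
t=0.500: state=(1.785, -0.305)
t=1.000: state=(1.563, -0.554)
t=1.500: state=(1.232, -0.789)
t=2.000: state=(0.729, -1.303)
t=2.500: state=(-0.215, -2.656)
t=2.640: state=(-0.619, -3.081)
next step: t=2.650: state=(-0.650, -3.102) — x has crossed -0.65
linear interpolation between t=2.640 (-0.61915) and t=2.650 (-0.65007) → t≈2.650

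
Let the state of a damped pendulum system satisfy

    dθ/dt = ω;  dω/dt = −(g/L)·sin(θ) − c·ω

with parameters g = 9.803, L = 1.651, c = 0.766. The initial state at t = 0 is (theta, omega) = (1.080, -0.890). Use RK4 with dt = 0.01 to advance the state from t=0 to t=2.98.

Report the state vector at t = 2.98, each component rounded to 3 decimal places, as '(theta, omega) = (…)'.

(theta, omega) = (0.220, -0.708)

t=0.000: state=(1.080, -0.890)
step 1 (dt=0.01): k1=(-0.890, -4.555), k2=(-0.913, -4.525), k3=(-0.913, -4.525), k4=(-0.935, -4.495); state += dt/6·(k1+2k2+2k3+k4)
t=0.010: state=(1.071, -0.935)
t=0.020: state=(1.061, -0.980)
t=0.030: state=(1.051, -1.024)
continuing one RK4 step at a time; state shown every 10 steps (Δt=0.1):
t=0.100: state=(0.969, -1.313)
t=0.200: state=(0.820, -1.663)
t=0.300: state=(0.640, -1.921)
t=0.400: state=(0.439, -2.072)
t=0.500: state=(0.229, -2.106)
t=0.600: state=(0.022, -2.021)
t=0.700: state=(-0.171, -1.828)
t=0.800: state=(-0.341, -1.547)
t=0.900: state=(-0.479, -1.203)
t=1.000: state=(-0.580, -0.824)
t=1.100: state=(-0.643, -0.433)
t=1.200: state=(-0.667, -0.052)
t=1.300: state=(-0.654, 0.304)
t=1.400: state=(-0.608, 0.620)
t=1.500: state=(-0.532, 0.883)
t=1.600: state=(-0.433, 1.084)
t=1.700: state=(-0.318, 1.214)
t=1.800: state=(-0.193, 1.268)
t=1.900: state=(-0.066, 1.248)
t=2.000: state=(0.054, 1.158)
t=2.100: state=(0.163, 1.010)
t=2.200: state=(0.255, 0.816)
t=2.300: state=(0.325, 0.591)
t=2.400: state=(0.372, 0.351)
t=2.500: state=(0.395, 0.109)
t=2.600: state=(0.395, -0.120)
t=2.700: state=(0.372, -0.326)
t=2.800: state=(0.331, -0.499)
t=2.900: state=(0.274, -0.633)
t=2.980: state=(0.220, -0.708)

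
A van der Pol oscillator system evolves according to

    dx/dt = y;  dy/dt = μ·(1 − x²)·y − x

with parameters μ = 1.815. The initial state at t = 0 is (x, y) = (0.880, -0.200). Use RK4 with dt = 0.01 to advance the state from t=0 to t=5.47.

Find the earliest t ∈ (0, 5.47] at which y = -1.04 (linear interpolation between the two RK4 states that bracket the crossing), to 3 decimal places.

t=0.000: state=(0.880, -0.200)
step 1 (dt=0.01): k1=(-0.200, -0.962), k2=(-0.205, -0.964), k3=(-0.205, -0.964), k4=(-0.210, -0.965); state += dt/6·(k1+2k2+2k3+k4)
t=0.010: state=(0.878, -0.210)
t=0.020: state=(0.876, -0.219)
t=0.030: state=(0.874, -0.229)
continuing one RK4 step at a time; state shown every 20 steps (Δt=0.2):
t=0.200: state=(0.820, -0.401)
t=0.400: state=(0.718, -0.631)
t=0.600: state=(0.564, -0.925)
t=0.660: state=(0.505, -1.033)
next step: t=0.670: state=(0.495, -1.052) — y has crossed -1.04
linear interpolation between t=0.660 (-1.03276) and t=0.670 (-1.05195) → t≈0.664

t = 0.664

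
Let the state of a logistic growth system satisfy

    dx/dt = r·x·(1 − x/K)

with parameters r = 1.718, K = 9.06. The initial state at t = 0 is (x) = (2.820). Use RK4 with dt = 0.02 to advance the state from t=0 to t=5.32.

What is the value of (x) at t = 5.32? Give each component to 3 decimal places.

t=0.000: state=(2.820)
step 1 (dt=0.02): k1=(3.337), k2=(3.358), k3=(3.358), k4=(3.379); state += dt/6·(k1+2k2+2k3+k4)
t=0.020: state=(2.887)
t=0.040: state=(2.955)
t=0.060: state=(3.024)
continuing one RK4 step at a time; state shown every 10 steps (Δt=0.2):
t=0.200: state=(3.526)
t=0.400: state=(4.288)
t=0.600: state=(5.063)
t=0.800: state=(5.808)
t=1.000: state=(6.485)
t=1.200: state=(7.069)
t=1.400: state=(7.552)
t=1.600: state=(7.936)
t=1.800: state=(8.233)
t=2.000: state=(8.458)
t=2.200: state=(8.624)
t=2.400: state=(8.747)
t=2.600: state=(8.835)
t=2.800: state=(8.900)
t=3.000: state=(8.946)
t=3.200: state=(8.979)
t=3.400: state=(9.002)
t=3.600: state=(9.019)
t=3.800: state=(9.031)
t=4.000: state=(9.039)
t=4.200: state=(9.045)
t=4.400: state=(9.050)
t=4.600: state=(9.053)
t=4.800: state=(9.055)
t=5.000: state=(9.056)
t=5.200: state=(9.057)
t=5.320: state=(9.058)

(x) = (9.058)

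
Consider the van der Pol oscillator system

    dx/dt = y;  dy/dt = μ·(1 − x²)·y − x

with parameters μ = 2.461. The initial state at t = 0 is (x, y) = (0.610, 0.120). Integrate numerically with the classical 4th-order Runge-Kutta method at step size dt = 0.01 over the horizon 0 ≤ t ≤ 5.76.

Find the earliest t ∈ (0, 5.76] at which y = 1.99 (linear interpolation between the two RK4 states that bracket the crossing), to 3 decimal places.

t=0.000: state=(0.610, 0.120)
step 1 (dt=0.01): k1=(0.120, -0.425), k2=(0.118, -0.429), k3=(0.118, -0.429), k4=(0.116, -0.433); state += dt/6·(k1+2k2+2k3+k4)
t=0.010: state=(0.611, 0.116)
t=0.020: state=(0.612, 0.111)
t=0.030: state=(0.613, 0.107)
continuing one RK4 step at a time; state shown every 20 steps (Δt=0.2):
t=0.200: state=(0.624, 0.018)
t=0.400: state=(0.615, -0.121)
t=0.600: state=(0.573, -0.307)
t=0.800: state=(0.487, -0.565)
t=1.000: state=(0.338, -0.952)
t=1.200: state=(0.091, -1.575)
t=1.400: state=(-0.315, -2.528)
t=1.600: state=(-0.911, -3.281)
t=1.800: state=(-1.504, -2.324)
t=2.000: state=(-1.799, -0.731)
t=2.200: state=(-1.860, -0.010)
t=2.400: state=(-1.835, 0.214)
t=2.600: state=(-1.784, 0.288)
t=2.800: state=(-1.722, 0.325)
t=3.000: state=(-1.654, 0.354)
t=3.200: state=(-1.581, 0.384)
t=3.400: state=(-1.500, 0.421)
t=3.600: state=(-1.412, 0.468)
t=3.800: state=(-1.312, 0.531)
t=4.000: state=(-1.198, 0.620)
t=4.200: state=(-1.062, 0.753)
t=4.400: state=(-0.891, 0.967)
t=4.600: state=(-0.664, 1.343)
t=4.780: state=(-0.372, 1.958)
next step: t=4.790: state=(-0.353, 2.003) — y has crossed 1.99
linear interpolation between t=4.780 (1.95751) and t=4.790 (2.00347) → t≈4.787

t = 4.787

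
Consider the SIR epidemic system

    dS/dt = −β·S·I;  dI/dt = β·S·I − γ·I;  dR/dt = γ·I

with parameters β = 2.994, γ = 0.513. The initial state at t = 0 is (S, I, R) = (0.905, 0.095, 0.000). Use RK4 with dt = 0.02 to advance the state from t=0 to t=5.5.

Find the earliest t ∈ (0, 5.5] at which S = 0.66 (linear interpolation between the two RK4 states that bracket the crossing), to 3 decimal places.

t = 0.587

t=0.000: state=(0.905, 0.095, 0.000)
step 1 (dt=0.02): k1=(-0.257, 0.209, 0.049), k2=(-0.262, 0.213, 0.050), k3=(-0.262, 0.213, 0.050), k4=(-0.267, 0.216, 0.051); state += dt/6·(k1+2k2+2k3+k4)
t=0.020: state=(0.900, 0.099, 0.001)
t=0.040: state=(0.894, 0.104, 0.002)
t=0.060: state=(0.889, 0.108, 0.003)
continuing one RK4 step at a time; state shown every 10 steps (Δt=0.2):
t=0.200: state=(0.843, 0.145, 0.012)
t=0.400: state=(0.758, 0.211, 0.030)
t=0.580: state=(0.664, 0.283, 0.053)
next step: t=0.600: state=(0.653, 0.291, 0.056) — S has crossed 0.66
linear interpolation between t=0.580 (0.66399) and t=0.600 (0.65267) → t≈0.587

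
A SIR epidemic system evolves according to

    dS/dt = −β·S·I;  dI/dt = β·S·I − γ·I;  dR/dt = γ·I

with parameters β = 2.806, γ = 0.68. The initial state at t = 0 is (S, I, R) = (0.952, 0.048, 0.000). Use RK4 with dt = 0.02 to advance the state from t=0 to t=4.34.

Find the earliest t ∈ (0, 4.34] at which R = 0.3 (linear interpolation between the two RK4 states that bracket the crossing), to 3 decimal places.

t = 1.863

t=0.000: state=(0.952, 0.048, 0.000)
step 1 (dt=0.02): k1=(-0.128, 0.096, 0.033), k2=(-0.131, 0.097, 0.033), k3=(-0.131, 0.097, 0.033), k4=(-0.133, 0.099, 0.034); state += dt/6·(k1+2k2+2k3+k4)
t=0.020: state=(0.949, 0.050, 0.001)
t=0.040: state=(0.947, 0.052, 0.001)
t=0.060: state=(0.944, 0.054, 0.002)
continuing one RK4 step at a time; state shown every 10 steps (Δt=0.2):
t=0.200: state=(0.921, 0.071, 0.008)
t=0.400: state=(0.878, 0.103, 0.020)
t=0.600: state=(0.819, 0.144, 0.036)
t=0.800: state=(0.745, 0.195, 0.059)
t=1.000: state=(0.657, 0.253, 0.090)
t=1.200: state=(0.561, 0.311, 0.128)
t=1.400: state=(0.464, 0.362, 0.174)
t=1.600: state=(0.375, 0.399, 0.226)
t=1.800: state=(0.297, 0.421, 0.282)
t=1.860: state=(0.277, 0.424, 0.299)
next step: t=1.880: state=(0.270, 0.425, 0.305) — R has crossed 0.3
linear interpolation between t=1.860 (0.29917) and t=1.880 (0.30493) → t≈1.863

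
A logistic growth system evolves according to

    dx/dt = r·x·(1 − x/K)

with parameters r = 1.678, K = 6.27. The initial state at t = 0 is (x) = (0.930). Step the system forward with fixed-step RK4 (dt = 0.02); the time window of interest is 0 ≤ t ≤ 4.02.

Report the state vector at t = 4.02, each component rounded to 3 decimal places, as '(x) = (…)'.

t=0.000: state=(0.930)
step 1 (dt=0.02): k1=(1.329), k2=(1.345), k3=(1.345), k4=(1.361); state += dt/6·(k1+2k2+2k3+k4)
t=0.020: state=(0.957)
t=0.040: state=(0.984)
t=0.060: state=(1.013)
continuing one RK4 step at a time; state shown every 10 steps (Δt=0.2):
t=0.200: state=(1.228)
t=0.400: state=(1.594)
t=0.600: state=(2.024)
t=0.800: state=(2.508)
t=1.000: state=(3.026)
t=1.200: state=(3.549)
t=1.400: state=(4.050)
t=1.600: state=(4.505)
t=1.800: state=(4.898)
t=2.000: state=(5.224)
t=2.200: state=(5.485)
t=2.400: state=(5.688)
t=2.600: state=(5.843)
t=2.800: state=(5.958)
t=3.000: state=(6.044)
t=3.200: state=(6.107)
t=3.400: state=(6.152)
t=3.600: state=(6.185)
t=3.800: state=(6.209)
t=4.000: state=(6.227)
t=4.020: state=(6.228)

(x) = (6.228)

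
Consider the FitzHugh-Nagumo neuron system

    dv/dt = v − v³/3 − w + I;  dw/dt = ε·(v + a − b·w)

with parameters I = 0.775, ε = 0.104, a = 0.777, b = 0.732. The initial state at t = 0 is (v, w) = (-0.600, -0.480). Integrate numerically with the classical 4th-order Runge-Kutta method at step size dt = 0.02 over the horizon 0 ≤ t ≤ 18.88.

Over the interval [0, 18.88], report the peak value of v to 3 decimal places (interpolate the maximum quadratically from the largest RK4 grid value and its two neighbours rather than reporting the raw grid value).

max v = 2.020

t=0.000: state=(-0.600, -0.480)
step 1 (dt=0.02): k1=(0.727, 0.055), k2=(0.731, 0.056), k3=(0.731, 0.056), k4=(0.735, 0.056); state += dt/6·(k1+2k2+2k3+k4)
t=0.020: state=(-0.585, -0.479)
t=0.040: state=(-0.571, -0.478)
t=0.060: state=(-0.556, -0.477)
continuing one RK4 step at a time; state shown every 50 steps (Δt=1):
t=1.000: state=(0.496, -0.379)
t=2.000: state=(1.889, -0.143)
t=3.000: state=(2.008, 0.145)
t=4.000: state=(1.926, 0.409)
t=5.000: state=(1.834, 0.645)
t=6.000: state=(1.740, 0.855)
t=7.000: state=(1.643, 1.039)
t=8.000: state=(1.541, 1.200)
t=9.000: state=(1.433, 1.339)
t=10.000: state=(1.315, 1.456)
t=11.000: state=(1.181, 1.553)
t=12.000: state=(1.018, 1.627)
t=13.000: state=(0.794, 1.677)
t=14.000: state=(0.418, 1.694)
t=15.000: state=(-0.433, 1.653)
t=16.000: state=(-1.723, 1.496)
t=17.000: state=(-1.949, 1.274)
t=18.000: state=(-1.891, 1.066)
t=18.880: state=(-1.825, 0.901)
largest grid value and its neighbours: v(2.640)=2.02019, v(2.660)=2.02020, v(2.680)=2.02011
parabola through these three points peaks at t≈2.653 with v≈2.02021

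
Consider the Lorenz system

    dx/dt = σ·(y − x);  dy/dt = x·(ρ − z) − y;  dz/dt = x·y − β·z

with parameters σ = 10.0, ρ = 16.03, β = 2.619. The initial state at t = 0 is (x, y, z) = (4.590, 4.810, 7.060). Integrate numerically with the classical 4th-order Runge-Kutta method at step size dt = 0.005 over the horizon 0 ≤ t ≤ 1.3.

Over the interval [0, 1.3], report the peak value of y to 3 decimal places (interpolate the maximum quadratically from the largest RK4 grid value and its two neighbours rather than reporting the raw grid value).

t=0.000: state=(4.590, 4.810, 7.060)
step 1 (dt=0.005): k1=(2.200, 36.362, 3.588), k2=(3.054, 36.280, 4.008), k3=(3.031, 36.294, 4.015), k4=(3.863, 36.224, 4.444); state += dt/6·(k1+2k2+2k3+k4)
t=0.005: state=(4.605, 4.991, 7.080)
t=0.010: state=(4.628, 5.172, 7.104)
t=0.015: state=(4.659, 5.353, 7.133)
continuing one RK4 step at a time; state shown every 10 steps (Δt=0.05):
t=0.050: state=(5.062, 6.623, 7.480)
t=0.100: state=(6.071, 8.477, 8.535)
t=0.150: state=(7.398, 10.219, 10.460)
t=0.200: state=(8.783, 11.364, 13.321)
t=0.250: state=(9.826, 11.257, 16.704)
t=0.300: state=(10.085, 9.615, 19.608)
t=0.350: state=(9.361, 7.027, 21.030)
t=0.400: state=(7.900, 4.570, 20.785)
t=0.450: state=(6.207, 2.916, 19.447)
t=0.500: state=(4.713, 2.090, 17.683)
t=0.550: state=(3.612, 1.831, 15.884)
t=0.600: state=(2.917, 1.895, 14.213)
t=0.650: state=(2.563, 2.142, 12.724)
t=0.700: state=(2.474, 2.522, 11.434)
t=0.750: state=(2.597, 3.033, 10.358)
t=0.800: state=(2.906, 3.703, 9.519)
t=0.850: state=(3.396, 4.567, 8.960)
t=0.900: state=(4.081, 5.654, 8.755)
t=0.950: state=(4.971, 6.959, 9.020)
t=1.000: state=(6.057, 8.393, 9.905)
t=1.050: state=(7.269, 9.719, 11.539)
t=1.100: state=(8.429, 10.522, 13.889)
t=1.150: state=(9.252, 10.342, 16.570)
t=1.200: state=(9.435, 9.032, 18.838)
t=1.250: state=(8.859, 7.023, 19.994)
t=1.300: state=(7.705, 5.058, 19.879)
largest grid value and its neighbours: y(0.215)=11.49001, y(0.220)=11.50357, y(0.225)=11.50207
parabola through these three points peaks at t≈0.222 with y≈11.50478

max y = 11.505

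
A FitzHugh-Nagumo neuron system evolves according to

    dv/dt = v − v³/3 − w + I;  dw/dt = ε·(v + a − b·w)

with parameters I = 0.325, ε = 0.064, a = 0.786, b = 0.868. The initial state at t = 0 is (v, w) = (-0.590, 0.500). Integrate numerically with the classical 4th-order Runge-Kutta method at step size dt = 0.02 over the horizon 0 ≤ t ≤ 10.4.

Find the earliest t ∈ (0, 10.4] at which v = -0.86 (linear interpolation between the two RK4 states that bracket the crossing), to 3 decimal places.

t=0.000: state=(-0.590, 0.500)
step 1 (dt=0.02): k1=(-0.697, -0.015), k2=(-0.701, -0.016), k3=(-0.701, -0.016), k4=(-0.705, -0.016); state += dt/6·(k1+2k2+2k3+k4)
t=0.020: state=(-0.604, 0.500)
t=0.040: state=(-0.618, 0.499)
t=0.060: state=(-0.633, 0.499)
t=0.340: state=(-0.849, 0.492)
next step: t=0.360: state=(-0.865, 0.492) — v has crossed -0.86
linear interpolation between t=0.340 (-0.84881) and t=0.360 (-0.86509) → t≈0.354

t = 0.354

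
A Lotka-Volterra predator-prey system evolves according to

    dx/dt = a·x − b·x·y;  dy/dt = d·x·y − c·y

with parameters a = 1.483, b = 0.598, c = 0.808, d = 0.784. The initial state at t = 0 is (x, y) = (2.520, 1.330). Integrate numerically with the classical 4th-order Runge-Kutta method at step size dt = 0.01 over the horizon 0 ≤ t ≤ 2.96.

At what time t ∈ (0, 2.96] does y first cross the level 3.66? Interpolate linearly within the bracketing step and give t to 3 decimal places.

t = 0.706

t=0.000: state=(2.520, 1.330)
step 1 (dt=0.01): k1=(1.733, 1.553), k2=(1.727, 1.571), k3=(1.727, 1.571), k4=(1.721, 1.590); state += dt/6·(k1+2k2+2k3+k4)
t=0.010: state=(2.537, 1.346)
t=0.020: state=(2.554, 1.362)
t=0.030: state=(2.571, 1.378)
continuing one RK4 step at a time; state shown every 10 steps (Δt=0.1):
t=0.100: state=(2.686, 1.505)
t=0.200: state=(2.829, 1.723)
t=0.300: state=(2.937, 1.993)
t=0.400: state=(2.995, 2.321)
t=0.500: state=(2.990, 2.708)
t=0.600: state=(2.912, 3.149)
t=0.700: state=(2.758, 3.630)
next step: t=0.710: state=(2.739, 3.679) — y has crossed 3.66
linear interpolation between t=0.700 (3.62950) and t=0.710 (3.67871) → t≈0.706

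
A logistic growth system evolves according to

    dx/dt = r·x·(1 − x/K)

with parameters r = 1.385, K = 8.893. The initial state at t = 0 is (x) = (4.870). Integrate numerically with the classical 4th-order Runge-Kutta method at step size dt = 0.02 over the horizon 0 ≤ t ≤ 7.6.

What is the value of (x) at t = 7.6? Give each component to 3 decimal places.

t=0.000: state=(4.870)
step 1 (dt=0.02): k1=(3.051), k2=(3.047), k3=(3.047), k4=(3.043); state += dt/6·(k1+2k2+2k3+k4)
t=0.020: state=(4.931)
t=0.040: state=(4.992)
t=0.060: state=(5.052)
continuing one RK4 step at a time; state shown every 25 steps (Δt=0.5):
t=0.500: state=(6.292)
t=1.000: state=(7.369)
t=1.500: state=(8.059)
t=2.000: state=(8.455)
t=2.500: state=(8.668)
t=3.000: state=(8.779)
t=3.500: state=(8.836)
t=4.000: state=(8.864)
t=4.500: state=(8.879)
t=5.000: state=(8.886)
t=5.500: state=(8.889)
t=6.000: state=(8.891)
t=6.500: state=(8.892)
t=7.000: state=(8.893)
t=7.500: state=(8.893)
t=7.600: state=(8.893)

(x) = (8.893)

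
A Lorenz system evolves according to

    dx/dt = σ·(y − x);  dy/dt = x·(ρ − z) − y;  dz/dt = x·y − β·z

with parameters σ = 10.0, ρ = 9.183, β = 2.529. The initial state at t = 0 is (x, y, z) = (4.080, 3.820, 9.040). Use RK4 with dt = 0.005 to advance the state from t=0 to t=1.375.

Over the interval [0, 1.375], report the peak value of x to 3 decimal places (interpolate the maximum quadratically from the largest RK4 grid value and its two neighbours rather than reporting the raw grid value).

t=0.000: state=(4.080, 3.820, 9.040)
step 1 (dt=0.005): k1=(-2.600, -3.237, -7.277), k2=(-2.616, -3.155, -7.288), k3=(-2.613, -3.155, -7.288), k4=(-2.627, -3.074, -7.298); state += dt/6·(k1+2k2+2k3+k4)
t=0.005: state=(4.067, 3.804, 9.004)
t=0.010: state=(4.054, 3.789, 8.967)
t=0.015: state=(4.040, 3.775, 8.930)
continuing one RK4 step at a time; state shown every 10 steps (Δt=0.05):
t=0.050: state=(3.949, 3.698, 8.673)
t=0.100: state=(3.837, 3.649, 8.313)
t=0.150: state=(3.764, 3.664, 7.977)
t=0.200: state=(3.738, 3.733, 7.679)
t=0.250: state=(3.760, 3.849, 7.434)
t=0.300: state=(3.827, 4.003, 7.249)
t=0.350: state=(3.934, 4.186, 7.134)
t=0.400: state=(4.076, 4.387, 7.093)
t=0.450: state=(4.242, 4.594, 7.129)
t=0.500: state=(4.424, 4.794, 7.238)
t=0.550: state=(4.608, 4.970, 7.416)
t=0.600: state=(4.781, 5.106, 7.648)
t=0.650: state=(4.929, 5.189, 7.916)
t=0.700: state=(5.038, 5.210, 8.195)
t=0.750: state=(5.098, 5.167, 8.459)
t=0.800: state=(5.106, 5.066, 8.682)
t=0.850: state=(5.060, 4.922, 8.844)
t=0.900: state=(4.970, 4.752, 8.934)
t=0.950: state=(4.847, 4.577, 8.948)
t=1.000: state=(4.705, 4.414, 8.892)
t=1.050: state=(4.560, 4.276, 8.780)
t=1.100: state=(4.425, 4.172, 8.627)
t=1.150: state=(4.310, 4.105, 8.450)
t=1.200: state=(4.222, 4.077, 8.265)
t=1.250: state=(4.165, 4.084, 8.086)
t=1.300: state=(4.141, 4.124, 7.925)
t=1.350: state=(4.148, 4.191, 7.792)
t=1.375: state=(4.162, 4.233, 7.738)
largest grid value and its neighbours: x(0.775)=5.10882, x(0.780)=5.10926, x(0.785)=5.10916
parabola through these three points peaks at t≈0.782 with x≈5.10929

max x = 5.109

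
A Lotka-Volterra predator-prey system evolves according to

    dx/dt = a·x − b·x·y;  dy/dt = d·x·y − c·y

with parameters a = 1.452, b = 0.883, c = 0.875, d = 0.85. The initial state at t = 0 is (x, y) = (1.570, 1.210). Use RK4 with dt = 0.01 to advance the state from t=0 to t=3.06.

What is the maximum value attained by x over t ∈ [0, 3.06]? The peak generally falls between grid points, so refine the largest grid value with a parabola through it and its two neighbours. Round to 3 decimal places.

max x = 1.761

t=0.000: state=(1.570, 1.210)
step 1 (dt=0.01): k1=(0.602, 0.556), k2=(0.599, 0.560), k3=(0.599, 0.560), k4=(0.597, 0.565); state += dt/6·(k1+2k2+2k3+k4)
t=0.010: state=(1.576, 1.216)
t=0.020: state=(1.582, 1.221)
t=0.030: state=(1.588, 1.227)
continuing one RK4 step at a time; state shown every 10 steps (Δt=0.1):
t=0.100: state=(1.627, 1.270)
t=0.200: state=(1.677, 1.339)
t=0.300: state=(1.717, 1.417)
t=0.400: state=(1.745, 1.505)
t=0.500: state=(1.759, 1.600)
t=0.600: state=(1.758, 1.703)
t=0.700: state=(1.741, 1.810)
t=0.800: state=(1.707, 1.921)
t=0.900: state=(1.658, 2.031)
t=1.000: state=(1.595, 2.137)
t=1.100: state=(1.520, 2.235)
t=1.200: state=(1.438, 2.322)
t=1.300: state=(1.350, 2.395)
t=1.400: state=(1.260, 2.452)
t=1.500: state=(1.171, 2.491)
t=1.600: state=(1.085, 2.512)
t=1.700: state=(1.005, 2.515)
t=1.800: state=(0.931, 2.502)
t=1.900: state=(0.864, 2.474)
t=2.000: state=(0.805, 2.433)
t=2.100: state=(0.752, 2.381)
t=2.200: state=(0.707, 2.321)
t=2.300: state=(0.668, 2.255)
t=2.400: state=(0.634, 2.183)
t=2.500: state=(0.607, 2.109)
t=2.600: state=(0.585, 2.032)
t=2.700: state=(0.567, 1.955)
t=2.800: state=(0.553, 1.879)
t=2.900: state=(0.544, 1.803)
t=3.000: state=(0.538, 1.730)
t=3.060: state=(0.536, 1.687)
largest grid value and its neighbours: x(0.530)=1.76067, x(0.540)=1.76081, x(0.550)=1.76080
parabola through these three points peaks at t≈0.544 with x≈1.76083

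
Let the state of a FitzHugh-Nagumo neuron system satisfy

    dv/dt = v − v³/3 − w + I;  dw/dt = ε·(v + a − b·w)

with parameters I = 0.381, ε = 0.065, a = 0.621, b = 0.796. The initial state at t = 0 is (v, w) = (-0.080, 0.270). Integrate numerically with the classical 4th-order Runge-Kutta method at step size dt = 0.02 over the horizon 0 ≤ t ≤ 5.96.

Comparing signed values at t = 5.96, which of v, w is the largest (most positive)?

t=0.000: state=(-0.080, 0.270)
step 1 (dt=0.02): k1=(0.031, 0.021), k2=(0.031, 0.021), k3=(0.031, 0.021), k4=(0.031, 0.021); state += dt/6·(k1+2k2+2k3+k4)
t=0.020: state=(-0.079, 0.270)
t=0.040: state=(-0.079, 0.271)
t=0.060: state=(-0.078, 0.271)
continuing one RK4 step at a time; state shown every 10 steps (Δt=0.2):
t=0.200: state=(-0.074, 0.274)
t=0.400: state=(-0.067, 0.279)
t=0.600: state=(-0.059, 0.283)
t=0.800: state=(-0.051, 0.287)
t=1.000: state=(-0.042, 0.292)
t=1.200: state=(-0.032, 0.296)
t=1.400: state=(-0.021, 0.301)
t=1.600: state=(-0.008, 0.306)
t=1.800: state=(0.006, 0.311)
t=2.000: state=(0.022, 0.316)
t=2.200: state=(0.041, 0.321)
t=2.400: state=(0.063, 0.326)
t=2.600: state=(0.089, 0.332)
t=2.800: state=(0.118, 0.338)
t=3.000: state=(0.153, 0.344)
t=3.200: state=(0.194, 0.351)
t=3.400: state=(0.243, 0.358)
t=3.600: state=(0.299, 0.366)
t=3.800: state=(0.365, 0.374)
t=4.000: state=(0.442, 0.384)
t=4.200: state=(0.529, 0.394)
t=4.400: state=(0.628, 0.406)
t=4.600: state=(0.737, 0.418)
t=4.800: state=(0.853, 0.432)
t=5.000: state=(0.973, 0.448)
t=5.200: state=(1.091, 0.464)
t=5.400: state=(1.201, 0.483)
t=5.600: state=(1.298, 0.502)
t=5.800: state=(1.380, 0.522)
t=5.960: state=(1.432, 0.539)
compare at T: v=1.432, w=0.539

largest component: v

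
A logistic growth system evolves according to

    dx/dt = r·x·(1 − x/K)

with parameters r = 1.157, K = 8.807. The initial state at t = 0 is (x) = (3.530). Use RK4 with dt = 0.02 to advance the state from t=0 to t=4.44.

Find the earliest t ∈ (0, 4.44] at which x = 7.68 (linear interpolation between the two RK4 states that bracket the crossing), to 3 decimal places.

t=0.000: state=(3.530)
step 1 (dt=0.02): k1=(2.447), k2=(2.453), k3=(2.453), k4=(2.458); state += dt/6·(k1+2k2+2k3+k4)
t=0.020: state=(3.579)
t=0.040: state=(3.628)
t=0.060: state=(3.678)
continuing one RK4 step at a time; state shown every 10 steps (Δt=0.2):
t=0.200: state=(4.029)
t=0.400: state=(4.537)
t=0.600: state=(5.042)
t=0.800: state=(5.531)
t=1.000: state=(5.991)
t=1.200: state=(6.415)
t=1.400: state=(6.796)
t=1.600: state=(7.132)
t=1.800: state=(7.424)
t=2.000: state=(7.673)
next step: t=2.020: state=(7.696) — x has crossed 7.68
linear interpolation between t=2.000 (7.67298) and t=2.020 (7.69565) → t≈2.006

t = 2.006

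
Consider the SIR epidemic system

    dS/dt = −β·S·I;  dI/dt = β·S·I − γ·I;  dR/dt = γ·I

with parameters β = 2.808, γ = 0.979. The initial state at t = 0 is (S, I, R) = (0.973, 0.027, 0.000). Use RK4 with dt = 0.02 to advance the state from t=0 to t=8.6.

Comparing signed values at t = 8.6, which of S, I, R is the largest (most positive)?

largest component: R

t=0.000: state=(0.973, 0.027, 0.000)
step 1 (dt=0.02): k1=(-0.074, 0.047, 0.026), k2=(-0.075, 0.048, 0.027), k3=(-0.075, 0.048, 0.027), k4=(-0.076, 0.049, 0.027); state += dt/6·(k1+2k2+2k3+k4)
t=0.020: state=(0.971, 0.028, 0.001)
t=0.040: state=(0.970, 0.029, 0.001)
t=0.060: state=(0.968, 0.030, 0.002)
continuing one RK4 step at a time; state shown every 25 steps (Δt=0.5):
t=0.500: state=(0.916, 0.063, 0.021)
t=1.000: state=(0.804, 0.130, 0.067)
t=1.500: state=(0.630, 0.218, 0.152)
t=2.000: state=(0.440, 0.283, 0.276)
t=2.500: state=(0.293, 0.288, 0.419)
t=3.000: state=(0.200, 0.249, 0.551)
t=3.500: state=(0.147, 0.194, 0.660)
t=4.000: state=(0.116, 0.142, 0.742)
t=4.500: state=(0.098, 0.101, 0.801)
t=5.000: state=(0.087, 0.071, 0.843)
t=5.500: state=(0.080, 0.049, 0.871)
t=6.000: state=(0.075, 0.033, 0.891)
t=6.500: state=(0.073, 0.023, 0.905)
t=7.000: state=(0.071, 0.015, 0.914)
t=7.500: state=(0.069, 0.010, 0.920)
t=8.000: state=(0.069, 0.007, 0.924)
t=8.500: state=(0.068, 0.005, 0.927)
t=8.600: state=(0.068, 0.004, 0.928)
compare at T: S=0.068, I=0.004, R=0.928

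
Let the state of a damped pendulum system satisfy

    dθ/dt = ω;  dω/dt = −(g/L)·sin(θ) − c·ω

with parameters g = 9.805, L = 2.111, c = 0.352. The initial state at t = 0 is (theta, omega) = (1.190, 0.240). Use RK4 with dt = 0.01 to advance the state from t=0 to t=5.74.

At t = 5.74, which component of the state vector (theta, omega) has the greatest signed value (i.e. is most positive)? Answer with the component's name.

largest component: omega

t=0.000: state=(1.190, 0.240)
step 1 (dt=0.01): k1=(0.240, -4.396), k2=(0.218, -4.391), k3=(0.218, -4.391), k4=(0.196, -4.385); state += dt/6·(k1+2k2+2k3+k4)
t=0.010: state=(1.192, 0.196)
t=0.020: state=(1.194, 0.152)
t=0.030: state=(1.195, 0.109)
continuing one RK4 step at a time; state shown every 20 steps (Δt=0.2):
t=0.200: state=(1.152, -0.607)
t=0.400: state=(0.954, -1.349)
t=0.600: state=(0.625, -1.896)
t=0.800: state=(0.216, -2.132)
t=1.000: state=(-0.202, -1.989)
t=1.200: state=(-0.557, -1.515)
t=1.400: state=(-0.795, -0.844)
t=1.600: state=(-0.890, -0.109)
t=1.800: state=(-0.841, 0.588)
t=2.000: state=(-0.663, 1.165)
t=2.200: state=(-0.389, 1.539)
t=2.400: state=(-0.066, 1.635)
t=2.600: state=(0.246, 1.440)
t=2.800: state=(0.494, 1.011)
t=3.000: state=(0.642, 0.453)
t=3.200: state=(0.673, -0.133)
t=3.400: state=(0.592, -0.660)
t=3.600: state=(0.418, -1.053)
t=3.800: state=(0.184, -1.249)
t=4.000: state=(-0.066, -1.215)
t=4.200: state=(-0.288, -0.970)
t=4.400: state=(-0.444, -0.577)
t=4.600: state=(-0.514, -0.118)
t=4.800: state=(-0.492, 0.328)
t=5.000: state=(-0.388, 0.692)
t=5.200: state=(-0.225, 0.918)
t=5.400: state=(-0.033, 0.970)
t=5.600: state=(0.152, 0.848)
t=5.740: state=(0.259, 0.677)
compare at T: theta=0.259, omega=0.677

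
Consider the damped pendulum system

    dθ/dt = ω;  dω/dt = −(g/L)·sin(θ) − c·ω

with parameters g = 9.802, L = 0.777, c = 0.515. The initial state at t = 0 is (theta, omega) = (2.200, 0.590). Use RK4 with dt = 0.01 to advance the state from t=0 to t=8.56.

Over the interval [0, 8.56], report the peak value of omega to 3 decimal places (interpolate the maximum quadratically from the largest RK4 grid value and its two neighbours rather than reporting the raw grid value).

t=0.000: state=(2.200, 0.590)
step 1 (dt=0.01): k1=(0.590, -10.503), k2=(0.537, -10.454), k3=(0.538, -10.456), k4=(0.485, -10.409); state += dt/6·(k1+2k2+2k3+k4)
t=0.010: state=(2.205, 0.485)
t=0.020: state=(2.210, 0.382)
t=0.030: state=(2.213, 0.279)
continuing one RK4 step at a time; state shown every 50 steps (Δt=0.5):
t=0.500: state=(1.219, -4.556)
t=1.000: state=(-1.206, -2.945)
t=1.500: state=(-1.077, 3.157)
t=2.000: state=(0.846, 2.645)
t=2.500: state=(0.760, -2.693)
t=3.000: state=(-0.730, -1.757)
t=3.500: state=(-0.446, 2.459)
t=4.000: state=(0.651, 0.844)
t=4.500: state=(0.177, -2.142)
t=5.000: state=(-0.547, -0.086)
t=5.500: state=(0.024, 1.687)
t=6.000: state=(0.413, -0.439)
t=6.500: state=(-0.149, -1.163)
t=7.000: state=(-0.271, 0.716)
t=7.500: state=(0.204, 0.662)
t=8.000: state=(0.141, -0.776)
t=8.500: state=(-0.205, -0.250)
t=8.560: state=(-0.215, -0.087)
largest grid value and its neighbours: omega(1.720)=4.37481, omega(1.730)=4.37605, omega(1.740)=4.37187
parabola through these three points peaks at t≈1.727 with omega≈4.37625

max omega = 4.376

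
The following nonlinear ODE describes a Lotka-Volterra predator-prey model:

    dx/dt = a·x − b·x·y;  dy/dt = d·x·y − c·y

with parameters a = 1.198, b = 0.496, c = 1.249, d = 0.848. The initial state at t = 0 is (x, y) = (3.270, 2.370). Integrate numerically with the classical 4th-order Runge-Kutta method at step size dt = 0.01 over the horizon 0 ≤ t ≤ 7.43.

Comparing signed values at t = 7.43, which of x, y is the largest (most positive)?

t=0.000: state=(3.270, 2.370)
step 1 (dt=0.01): k1=(0.074, 3.612), k2=(0.044, 3.640), k3=(0.044, 3.640), k4=(0.014, 3.668); state += dt/6·(k1+2k2+2k3+k4)
t=0.010: state=(3.270, 2.406)
t=0.020: state=(3.270, 2.443)
t=0.030: state=(3.270, 2.481)
continuing one RK4 step at a time; state shown every 25 steps (Δt=0.25):
t=0.250: state=(3.089, 3.428)
t=0.500: state=(2.533, 4.576)
t=0.750: state=(1.839, 5.321)
t=1.000: state=(1.268, 5.393)
t=1.250: state=(0.898, 4.949)
t=1.500: state=(0.683, 4.273)
t=1.750: state=(0.567, 3.565)
t=2.000: state=(0.512, 2.922)
t=2.250: state=(0.498, 2.379)
t=2.500: state=(0.515, 1.937)
t=2.750: state=(0.558, 1.588)
t=3.000: state=(0.630, 1.317)
t=3.250: state=(0.731, 1.113)
t=3.500: state=(0.868, 0.964)
t=3.750: state=(1.046, 0.864)
t=4.000: state=(1.273, 0.807)
t=4.250: state=(1.556, 0.796)
t=4.500: state=(1.898, 0.840)
t=4.750: state=(2.292, 0.957)
t=5.000: state=(2.711, 1.191)
t=5.250: state=(3.082, 1.613)
t=5.500: state=(3.269, 2.325)
t=5.750: state=(3.107, 3.369)
t=6.000: state=(2.567, 4.524)
t=6.250: state=(1.872, 5.299)
t=6.500: state=(1.292, 5.404)
t=6.750: state=(0.912, 4.979)
t=7.000: state=(0.691, 4.308)
t=7.250: state=(0.571, 3.599)
t=7.430: state=(0.525, 3.124)
compare at T: x=0.525, y=3.124

largest component: y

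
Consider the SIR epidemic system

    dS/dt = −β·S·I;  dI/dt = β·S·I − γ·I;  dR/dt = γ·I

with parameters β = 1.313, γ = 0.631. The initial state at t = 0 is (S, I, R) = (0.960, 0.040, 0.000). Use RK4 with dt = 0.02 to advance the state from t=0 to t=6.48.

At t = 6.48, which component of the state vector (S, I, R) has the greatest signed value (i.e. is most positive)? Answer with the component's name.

largest component: R

t=0.000: state=(0.960, 0.040, 0.000)
step 1 (dt=0.02): k1=(-0.050, 0.025, 0.025), k2=(-0.051, 0.025, 0.025), k3=(-0.051, 0.025, 0.025), k4=(-0.051, 0.025, 0.026); state += dt/6·(k1+2k2+2k3+k4)
t=0.020: state=(0.959, 0.041, 0.001)
t=0.040: state=(0.958, 0.041, 0.001)
t=0.060: state=(0.957, 0.042, 0.002)
continuing one RK4 step at a time; state shown every 25 steps (Δt=0.5):
t=0.500: state=(0.931, 0.054, 0.015)
t=1.000: state=(0.893, 0.072, 0.035)
t=1.500: state=(0.846, 0.093, 0.061)
t=2.000: state=(0.790, 0.116, 0.094)
t=2.500: state=(0.726, 0.140, 0.134)
t=3.000: state=(0.658, 0.160, 0.181)
t=3.500: state=(0.589, 0.176, 0.235)
t=4.000: state=(0.523, 0.185, 0.292)
t=4.500: state=(0.463, 0.187, 0.351)
t=5.000: state=(0.410, 0.181, 0.409)
t=5.500: state=(0.365, 0.170, 0.465)
t=6.000: state=(0.328, 0.156, 0.516)
t=6.480: state=(0.299, 0.140, 0.561)
compare at T: S=0.299, I=0.140, R=0.561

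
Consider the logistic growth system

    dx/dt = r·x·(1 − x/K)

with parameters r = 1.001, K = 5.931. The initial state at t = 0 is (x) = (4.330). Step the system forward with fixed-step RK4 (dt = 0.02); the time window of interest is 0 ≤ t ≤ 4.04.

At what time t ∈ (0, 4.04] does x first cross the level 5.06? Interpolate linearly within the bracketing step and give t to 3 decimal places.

t = 0.764

t=0.000: state=(4.330)
step 1 (dt=0.02): k1=(1.170), k2=(1.165), k3=(1.165), k4=(1.159); state += dt/6·(k1+2k2+2k3+k4)
t=0.020: state=(4.353)
t=0.040: state=(4.376)
t=0.060: state=(4.399)
continuing one RK4 step at a time; state shown every 10 steps (Δt=0.2):
t=0.200: state=(4.553)
t=0.400: state=(4.753)
t=0.600: state=(4.931)
t=0.760: state=(5.057)
next step: t=0.780: state=(5.072) — x has crossed 5.06
linear interpolation between t=0.760 (5.05719) and t=0.780 (5.07200) → t≈0.764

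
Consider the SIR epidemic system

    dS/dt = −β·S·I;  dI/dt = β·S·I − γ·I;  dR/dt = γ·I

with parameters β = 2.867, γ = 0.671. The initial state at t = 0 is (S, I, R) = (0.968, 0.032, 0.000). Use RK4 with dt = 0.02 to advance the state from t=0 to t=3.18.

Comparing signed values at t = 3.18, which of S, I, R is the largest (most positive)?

largest component: R

t=0.000: state=(0.968, 0.032, 0.000)
step 1 (dt=0.02): k1=(-0.089, 0.067, 0.021), k2=(-0.091, 0.069, 0.022), k3=(-0.091, 0.069, 0.022), k4=(-0.092, 0.070, 0.022); state += dt/6·(k1+2k2+2k3+k4)
t=0.020: state=(0.966, 0.033, 0.000)
t=0.040: state=(0.964, 0.035, 0.001)
t=0.060: state=(0.962, 0.036, 0.001)
continuing one RK4 step at a time; state shown every 10 steps (Δt=0.2):
t=0.200: state=(0.946, 0.048, 0.005)
t=0.400: state=(0.914, 0.072, 0.013)
t=0.600: state=(0.869, 0.105, 0.025)
t=0.800: state=(0.809, 0.149, 0.042)
t=1.000: state=(0.731, 0.203, 0.066)
t=1.200: state=(0.640, 0.263, 0.097)
t=1.400: state=(0.541, 0.323, 0.136)
t=1.600: state=(0.442, 0.374, 0.183)
t=1.800: state=(0.353, 0.411, 0.236)
t=2.000: state=(0.277, 0.430, 0.293)
t=2.200: state=(0.216, 0.433, 0.351)
t=2.400: state=(0.169, 0.423, 0.408)
t=2.600: state=(0.133, 0.403, 0.464)
t=2.800: state=(0.107, 0.377, 0.516)
t=3.000: state=(0.087, 0.348, 0.565)
t=3.180: state=(0.073, 0.322, 0.605)
compare at T: S=0.073, I=0.322, R=0.605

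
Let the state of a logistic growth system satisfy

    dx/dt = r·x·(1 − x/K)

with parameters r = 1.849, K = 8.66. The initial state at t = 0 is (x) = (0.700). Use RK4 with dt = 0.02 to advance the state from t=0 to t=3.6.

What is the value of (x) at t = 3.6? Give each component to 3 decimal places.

t=0.000: state=(0.700)
step 1 (dt=0.02): k1=(1.190), k2=(1.208), k3=(1.208), k4=(1.227); state += dt/6·(k1+2k2+2k3+k4)
t=0.020: state=(0.724)
t=0.040: state=(0.749)
t=0.060: state=(0.775)
continuing one RK4 step at a time; state shown every 10 steps (Δt=0.2):
t=0.200: state=(0.978)
t=0.400: state=(1.347)
t=0.600: state=(1.823)
t=0.800: state=(2.412)
t=1.000: state=(3.104)
t=1.200: state=(3.872)
t=1.400: state=(4.670)
t=1.600: state=(5.446)
t=1.800: state=(6.152)
t=2.000: state=(6.757)
t=2.200: state=(7.249)
t=2.400: state=(7.634)
t=2.600: state=(7.924)
t=2.800: state=(8.138)
t=3.000: state=(8.292)
t=3.200: state=(8.403)
t=3.400: state=(8.481)
t=3.600: state=(8.535)

(x) = (8.535)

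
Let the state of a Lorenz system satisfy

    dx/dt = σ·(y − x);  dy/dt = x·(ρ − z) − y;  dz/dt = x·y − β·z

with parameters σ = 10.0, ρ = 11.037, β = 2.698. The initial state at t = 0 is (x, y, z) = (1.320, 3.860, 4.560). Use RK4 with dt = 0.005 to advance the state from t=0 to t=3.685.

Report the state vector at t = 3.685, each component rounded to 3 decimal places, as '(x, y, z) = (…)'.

(x, y, z) = (4.934, 4.665, 10.328)

t=0.000: state=(1.320, 3.860, 4.560)
step 1 (dt=0.005): k1=(25.400, 4.690, -7.208), k2=(24.882, 5.114, -6.898), k3=(24.906, 5.104, -6.903), k4=(24.410, 5.521, -6.597); state += dt/6·(k1+2k2+2k3+k4)
t=0.005: state=(1.444, 3.886, 4.525)
t=0.010: state=(1.564, 3.915, 4.494)
t=0.015: state=(1.680, 3.949, 4.465)
continuing one RK4 step at a time; state shown every 40 steps (Δt=0.2):
t=0.200: state=(5.067, 6.951, 5.603)
t=0.400: state=(7.976, 8.191, 12.222)
t=0.600: state=(5.366, 3.463, 13.199)
t=0.800: state=(3.004, 2.595, 9.315)
t=1.000: state=(3.263, 3.840, 6.893)
t=1.200: state=(5.098, 6.262, 7.363)
t=1.400: state=(6.878, 7.102, 11.123)
t=1.600: state=(5.624, 4.512, 12.228)
t=1.800: state=(3.981, 3.605, 9.855)
t=2.000: state=(4.091, 4.513, 8.164)
t=2.200: state=(5.353, 6.068, 8.712)
t=2.400: state=(6.223, 6.211, 10.927)
t=2.600: state=(5.374, 4.739, 11.295)
t=2.800: state=(4.457, 4.266, 9.821)
t=3.000: state=(4.634, 4.957, 8.889)
t=3.200: state=(5.454, 5.847, 9.487)
t=3.400: state=(5.791, 5.682, 10.723)
t=3.600: state=(5.207, 4.848, 10.699)
t=3.685: state=(4.934, 4.665, 10.328)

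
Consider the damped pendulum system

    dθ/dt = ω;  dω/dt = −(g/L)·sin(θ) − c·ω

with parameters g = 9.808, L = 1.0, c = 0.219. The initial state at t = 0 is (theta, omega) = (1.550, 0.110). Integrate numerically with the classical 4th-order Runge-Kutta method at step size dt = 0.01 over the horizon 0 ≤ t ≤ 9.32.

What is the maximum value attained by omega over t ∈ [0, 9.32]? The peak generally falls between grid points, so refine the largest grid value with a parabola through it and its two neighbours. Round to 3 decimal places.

max omega = 3.683

t=0.000: state=(1.550, 0.110)
step 1 (dt=0.01): k1=(0.110, -9.830), k2=(0.061, -9.819), k3=(0.061, -9.819), k4=(0.012, -9.809); state += dt/6·(k1+2k2+2k3+k4)
t=0.010: state=(1.551, 0.012)
t=0.020: state=(1.550, -0.086)
t=0.030: state=(1.549, -0.184)
continuing one RK4 step at a time; state shown every 50 steps (Δt=0.5):
t=0.500: state=(0.471, -3.967)
t=1.000: state=(-1.210, -1.606)
t=1.500: state=(-0.841, 2.867)
t=2.000: state=(0.819, 2.470)
t=2.500: state=(0.967, -1.863)
t=3.000: state=(-0.484, -2.797)
t=3.500: state=(-0.964, 1.073)
t=4.000: state=(0.232, 2.781)
t=4.500: state=(0.900, -0.489)
t=5.000: state=(-0.057, -2.593)
t=5.500: state=(-0.811, 0.075)
t=6.000: state=(-0.058, 2.340)
t=6.500: state=(0.718, 0.206)
t=7.000: state=(0.130, -2.077)
t=7.500: state=(-0.630, -0.387)
t=8.000: state=(-0.172, 1.828)
t=8.500: state=(0.550, 0.495)
t=9.000: state=(0.194, -1.602)
t=9.320: state=(-0.310, -1.285)
largest grid value and its neighbours: omega(1.710)=3.67969, omega(1.720)=3.68264, omega(1.730)=3.68199
parabola through these three points peaks at t≈1.723 with omega≈3.68283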